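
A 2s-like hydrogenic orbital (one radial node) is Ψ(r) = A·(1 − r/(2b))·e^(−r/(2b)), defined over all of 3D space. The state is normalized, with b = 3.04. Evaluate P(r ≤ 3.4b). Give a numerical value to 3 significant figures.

Integrate the radial probability density 4πr²|Ψ|² over r ≤ 3.4b.
Normalization gives A² = 1/(8·π·b^3).
Substituting u = r/b, A², 4π and the length scale all cancel in the ratio: P = ∫_{0}^{3.4} u^2·(1 - u/2)^2·e^(-u) du / ∫_{0}^{∞} u^2·(1 - u/2)^2·e^(-u) du.
With ∫ u^2·(1 - u/2)^2·e^(-u) du = -(u^4/4 + u^2 + 2·u + 2)·e^(-u) + C, the region integral is ≈ 0.20557 and the full one is 2.
Taking the ratio yields P = 0.1028.

P ≈ 0.103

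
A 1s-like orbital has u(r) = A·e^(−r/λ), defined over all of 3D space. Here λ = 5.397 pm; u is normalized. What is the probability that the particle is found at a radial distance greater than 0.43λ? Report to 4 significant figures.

P = ∫ |u|² 4πr² dr over r > 0.43λ.
The full normalization integral is A²·[π·λ^3] = 1, fixing A².
Substituting t = r/λ, A², 4π and the length scale all cancel in the ratio: P = ∫_{0.43}^{∞} t^2·e^(-2·t) dt / ∫_{0}^{∞} t^2·e^(-2·t) dt.
With ∫ t^2·e^(-2·t) dt = -(2·t^2 + 2·t + 1)·e^(-2·t)/4 + C, the region integral is ≈ 0.235892 and the full one is 1/4.
The region integral divided by the full integral gives P = 0.94357.

P ≈ 0.9436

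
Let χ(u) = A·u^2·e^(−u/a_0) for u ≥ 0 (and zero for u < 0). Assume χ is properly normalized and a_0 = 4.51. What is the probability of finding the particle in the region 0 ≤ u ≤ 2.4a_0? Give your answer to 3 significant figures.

P ≈ 0.524

The probability is P = ∫ |χ|² du over [0, 2.4a_0].
Since A² = 1/(3·a_0^5/4), this is the region integral divided by the full normalization integral.
In terms of t = u/a_0 (A² and the length scale cancel between numerator and denominator), P = [∫_{0}^{2.4} t^4·e^(-2·t) dt] / [∫_{0}^{∞} t^4·e^(-2·t) dt].
An antiderivative of t^4·e^(-2·t) is -(t^4/2 + t^3 + 3·t^2/2 + 3·t/2 + 3/4)·e^(-2·t); evaluating from 0 to 2.4 gives ≈ 0.39281, while the full integral is 3/4.
This works out to P = 0.5237.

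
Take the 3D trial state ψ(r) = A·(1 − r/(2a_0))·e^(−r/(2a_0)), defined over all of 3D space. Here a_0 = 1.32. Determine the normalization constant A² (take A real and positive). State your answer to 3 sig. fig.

A^2 ≈ 0.0173

Require ∫ |ψ|² 4πr² dr = 1 over the whole domain.
∫|ψ|² 4πr² dr = A²·(8·π·a_0^3).
With a_0 = 1.32: A² = 0.01730 and A = 0.1315.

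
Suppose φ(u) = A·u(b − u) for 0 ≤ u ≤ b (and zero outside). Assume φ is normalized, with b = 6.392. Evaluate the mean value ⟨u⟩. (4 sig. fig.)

⟨u⟩ ≈ 3.196

⟨u⟩ = ∫ u |φ|² du over the full domain.
Expanding the polynomial and integrating term by term, since the A² factors cancel between numerator and denominator, ⟨u⟩ = b/2.
With b = 6.392, ⟨u⟩ = 3.1960.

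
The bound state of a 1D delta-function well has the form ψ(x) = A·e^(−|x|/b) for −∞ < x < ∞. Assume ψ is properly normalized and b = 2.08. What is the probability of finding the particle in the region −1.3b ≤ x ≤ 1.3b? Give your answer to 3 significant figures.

P ≈ 0.926

|ψ|² is the probability density, so P = ∫_{−1.3b}^{1.3b} |ψ|² dx.
With A² fixed by ∫|ψ|² = 1, i.e. A² = (b)^(−1), substitute and integrate.
Both integrals are even about x = 0, so only the x ≥ 0 halves are needed (the factors of 2 cancel). In terms of u = x/b (A² and the length scale cancel between numerator and denominator), P = [∫_{0}^{1.3} e^(-2·u) du] / [∫_{0}^{∞} e^(-2·u) du].
With ∫ e^(-2·u) du = -e^(-2·u)/2 + C, the region integral is 1/2 - e^(-13/5)/2 and the full one is 1/2.
Taking the ratio, P = 0.9257.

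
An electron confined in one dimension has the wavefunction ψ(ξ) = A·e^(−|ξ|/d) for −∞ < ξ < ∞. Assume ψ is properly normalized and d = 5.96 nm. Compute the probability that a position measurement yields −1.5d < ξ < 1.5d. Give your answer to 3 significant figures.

P ≈ 0.950

P = ∫_{−1.5d}^{1.5d} |ψ(ξ)|² dξ.
Since A² = 1/(d), this is the region integral divided by the full normalization integral.
By symmetry take twice the ξ ≥ 0 contribution in numerator and denominator; the 2's cancel. In terms of u = ξ/d (A² and the length scale cancel between numerator and denominator), P = [∫_{0}^{1.5} e^(-2·u) du] / [∫_{0}^{∞} e^(-2·u) du].
An antiderivative of e^(-2·u) is -e^(-2·u)/2; evaluating from 0 to 1.5 gives 1/2 - e^(-3)/2, while the full integral is 1/2.
The result is P = 0.9502.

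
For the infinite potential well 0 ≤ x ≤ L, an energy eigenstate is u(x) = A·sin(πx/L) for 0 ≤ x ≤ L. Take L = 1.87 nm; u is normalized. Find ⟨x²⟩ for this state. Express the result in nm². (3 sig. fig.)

⟨x^2⟩ ≈ 0.988 nm^2

The expectation value is the |u|²-weighted average of x^2: ∫ x^2|u|² dx.
Using sin²θ = (1 − cos 2θ)/2, evaluating both integrals, ⟨x²⟩ = -L^2/(2·π^2) + L^2/3.
With L = 1.87, ⟨x^2⟩ = 0.9885.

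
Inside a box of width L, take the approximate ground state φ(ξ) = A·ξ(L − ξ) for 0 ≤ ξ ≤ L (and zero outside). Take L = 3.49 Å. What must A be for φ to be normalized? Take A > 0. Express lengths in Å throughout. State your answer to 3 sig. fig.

A ≈ 0.241 Å^(-5/2)

The normalization condition is ∫|φ|² dξ = 1 from 0 to L.
Expanding the polynomial and integrating term by term, ∫|φ|² dξ = A²·(L^5/30).
With L = 3.49: A² = 0.05794 and A = 0.2407.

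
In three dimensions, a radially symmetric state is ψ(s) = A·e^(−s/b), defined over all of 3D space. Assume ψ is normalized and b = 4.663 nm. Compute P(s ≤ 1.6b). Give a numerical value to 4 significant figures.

P ≈ 0.6201

Integrate the radial probability density 4πs²|ψ|² over s ≤ 1.6b.
A² is fixed by ∫₀^∞ 4πs²|ψ|² ds = 1, i.e. A² = (π·b^3)^(−1).
Substituting u = s/b, A², 4π and the length scale all cancel in the ratio: P = ∫_{0}^{1.6} u^2·e^(-2·u) du / ∫_{0}^{∞} u^2·e^(-2·u) du.
Using ∫ u^2·e^(-2·u) du = -(2·u^2 + 2·u + 1)·e^(-2·u)/4, the numerator is 1/4 - 233·e^(-16/5)/100 and the denominator is 1/4.
Taking the ratio yields P = 0.62010.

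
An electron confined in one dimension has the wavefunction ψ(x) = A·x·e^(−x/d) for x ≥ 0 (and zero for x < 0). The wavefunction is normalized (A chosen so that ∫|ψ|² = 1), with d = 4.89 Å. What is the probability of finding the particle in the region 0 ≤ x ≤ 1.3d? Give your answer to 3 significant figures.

The probability is P = ∫ |ψ|² dx over [0, 1.3d].
With A² fixed by ∫|ψ|² = 1, i.e. A² = (d^3/4)^(−1), substitute and integrate.
Let u = x/d; then A² and the length scale cancel, so P = ∫_{0}^{1.3} u^2·e^(-2·u) du ÷ ∫_{0}^{∞} u^2·e^(-2·u) du.
With ∫ u^2·e^(-2·u) du = -(2·u^2 + 2·u + 1)·e^(-2·u)/4 + C, the region integral is 1/4 - 349·e^(-13/5)/200 and the full one is 1/4.
This works out to P = 0.4816.

P ≈ 0.482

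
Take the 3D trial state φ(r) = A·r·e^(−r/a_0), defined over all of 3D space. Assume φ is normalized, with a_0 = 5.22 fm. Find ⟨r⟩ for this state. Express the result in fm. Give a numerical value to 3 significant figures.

⟨r⟩ ≈ 13.1 fm

The expectation value is the |φ|²-weighted average of r: ∫ r|φ|² 4πr² dr.
Evaluating both integrals, ⟨r⟩ = 5·a_0/2.
Putting a_0 = 5.22 gives 13.05.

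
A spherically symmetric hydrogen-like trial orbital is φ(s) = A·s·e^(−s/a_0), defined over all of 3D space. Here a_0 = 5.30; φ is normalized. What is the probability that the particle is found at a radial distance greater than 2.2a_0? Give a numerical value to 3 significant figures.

P ≈ 0.551

Integrate the radial probability density 4πs²|φ|² over s > 2.2a_0.
A² is fixed by ∫₀^∞ 4πs²|φ|² ds = 1, i.e. A² = (3·π·a_0^5)^(−1).
Substituting u = s/a_0, A², 4π and the length scale all cancel in the ratio: P = ∫_{2.2}^{∞} u^4·e^(-2·u) du / ∫_{0}^{∞} u^4·e^(-2·u) du.
With ∫ u^4·e^(-2·u) du = -(u^4/2 + u^3 + 3·u^2/2 + 3·u/2 + 3/4)·e^(-2·u) + C, the region integral is ≈ 0.41339 and the full one is 3/4.
This evaluates to P = 0.5512.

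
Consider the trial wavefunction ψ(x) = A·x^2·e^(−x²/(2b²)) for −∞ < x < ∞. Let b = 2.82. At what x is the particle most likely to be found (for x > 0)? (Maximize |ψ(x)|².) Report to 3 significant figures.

Differentiate |ψ(x)|² with respect to x and set to zero.
Solving yields x = √(2)·b.
With b = 2.82, the value of x > 0 at which the probability density is greatest is 3.988.

x ≈ 3.99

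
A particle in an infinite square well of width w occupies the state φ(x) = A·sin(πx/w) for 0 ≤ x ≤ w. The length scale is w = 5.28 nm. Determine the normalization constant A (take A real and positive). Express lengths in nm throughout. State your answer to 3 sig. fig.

A ≈ 0.615 nm^(-1/2)

Require ∫ |φ|² dx = 1 over the whole domain.
Using sin²θ = (1 − cos 2θ)/2, carrying out the integral gives A² · w/2.
Hence A² = 1/[w/2].
Plugging in w = 5.28 yields A = 0.6155.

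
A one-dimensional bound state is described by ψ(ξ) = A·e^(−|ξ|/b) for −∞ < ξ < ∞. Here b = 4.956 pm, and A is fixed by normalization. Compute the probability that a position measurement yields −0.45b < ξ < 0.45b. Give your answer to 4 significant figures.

P = ∫_{−0.45b}^{0.45b} |ψ(ξ)|² dξ.
Since A² = 1/(b), this is the region integral divided by the full normalization integral.
By symmetry take twice the ξ ≥ 0 contribution in numerator and denominator; the 2's cancel. In terms of u = ξ/b (A² and the length scale cancel between numerator and denominator), P = [∫_{0}^{0.45} e^(-2·u) du] / [∫_{0}^{∞} e^(-2·u) du].
Using ∫ e^(-2·u) du = -e^(-2·u)/2, the numerator is 1/2 - e^(-9/10)/2 and the denominator is 1/2.
This works out to P = 0.59343.

P ≈ 0.5934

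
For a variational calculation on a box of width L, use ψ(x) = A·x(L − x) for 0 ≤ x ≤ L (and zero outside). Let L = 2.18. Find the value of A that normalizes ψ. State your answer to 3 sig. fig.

A ≈ 0.781

Normalization requires ∫|ψ|² dx = 1, integrated from 0 to L.
The integral (without the A² prefactor) comes out to L^5/30.
Hence A² = 1/[L^5/30].
Plugging in L = 2.18 yields A = 0.7806.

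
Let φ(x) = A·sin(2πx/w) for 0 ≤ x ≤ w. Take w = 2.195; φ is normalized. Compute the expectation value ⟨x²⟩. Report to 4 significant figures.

⟨x^2⟩ ≈ 1.545

⟨x²⟩ = ∫ x^2 |φ|² dx over the full domain.
With ∫₀^w sin²(nπx/w) dx = w/2, the ratio of the moment integral to the normalization integral gives ⟨x²⟩ = -w^2/(8·π^2) + w^2/3.
With w = 2.195, ⟨x^2⟩ = 1.5450.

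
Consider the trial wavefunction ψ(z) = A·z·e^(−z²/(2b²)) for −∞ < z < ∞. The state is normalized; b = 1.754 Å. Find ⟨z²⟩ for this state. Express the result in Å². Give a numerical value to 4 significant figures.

By definition ⟨z²⟩ = ∫ z^2 |ψ(z)|² dz.
With ∫_{−∞}^{∞} z^(2m) e^(−αz²) dz = (2m−1)!!·√π / (2^m α^(m+1/2)), since the A² factors cancel between numerator and denominator, ⟨z²⟩ = 3·b^2/2.
With b = 1.754, ⟨z^2⟩ = 4.6148.

⟨z^2⟩ ≈ 4.615 Å^2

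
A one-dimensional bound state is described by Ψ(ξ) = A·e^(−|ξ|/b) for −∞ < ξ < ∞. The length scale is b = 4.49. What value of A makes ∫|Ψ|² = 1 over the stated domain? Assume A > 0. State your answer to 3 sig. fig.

The normalization condition is ∫|Ψ|² dξ = 1 from −∞ to ∞.
With Ψ = A·e^(−|ξ|/b), the integral evaluates to A²·[b].
Setting this equal to 1 gives A² = 1/(b).
Substituting b = 4.49 gives A² = 0.2227, so A = 0.4719.

A ≈ 0.472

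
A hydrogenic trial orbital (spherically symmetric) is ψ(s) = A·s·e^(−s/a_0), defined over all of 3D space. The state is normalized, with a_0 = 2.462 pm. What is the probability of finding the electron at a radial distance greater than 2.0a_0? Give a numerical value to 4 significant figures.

Integrate the radial probability density 4πs²|ψ|² over s > 2.0a_0.
Normalization gives A² = 1/(3·π·a_0^5).
In terms of u = s/a_0 (A², 4π and the length scale all cancel between numerator and denominator), P = [∫_{2.0}^{∞} u^4·e^(-2·u) du] / [∫_{0}^{∞} u^4·e^(-2·u) du].
Using ∫ u^4·e^(-2·u) du = -(u^4/2 + u^3 + 3·u^2/2 + 3·u/2 + 3/4)·e^(-2·u), the numerator is 103·e^(-4)/4 and the denominator is 3/4.
This evaluates to P = 0.62884.

P ≈ 0.6288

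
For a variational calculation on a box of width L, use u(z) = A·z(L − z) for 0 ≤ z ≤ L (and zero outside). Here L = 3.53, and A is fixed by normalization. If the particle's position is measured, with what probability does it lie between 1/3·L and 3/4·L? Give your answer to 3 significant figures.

The probability is P = ∫ |u|² dz over [1/3·L, 3/4·L].
The normalization integral ∫|u|²dz over the whole domain equals L^5/30·A², and A² cancels in the ratio.
Let t = z/L; then A² and the length scale cancel, so P = ∫_{1/3}^{3/4} t^2·(1 - t)^2 dt ÷ ∫_{0}^{1} t^2·(1 - t)^2 dt.
With ∫ t^2·(1 - t)^2 dt = t^3·(6·t^2 - 15·t + 10)/30 + C, the region integral is ≈ 0.022887 and the full one is 1/30.
This works out to P = 0.6866.

P ≈ 0.687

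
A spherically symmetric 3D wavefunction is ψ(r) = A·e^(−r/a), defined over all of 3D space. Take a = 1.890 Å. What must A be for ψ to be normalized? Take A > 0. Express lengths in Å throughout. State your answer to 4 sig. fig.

We need A² ∫|f|² 4πr² dr = 1, taking the integral from 0 to ∞.
(Spherical symmetry: dV = 4πr² dr.)
With ∫₀^∞ r^2 e^(−αr) dr = 2!/α^3, with ψ = A·e^(−r/a), the integral evaluates to A²·[π·a^3].
Plugging in a = 1.890 yields A = 0.21714.

A ≈ 0.2171 Å^(-3/2)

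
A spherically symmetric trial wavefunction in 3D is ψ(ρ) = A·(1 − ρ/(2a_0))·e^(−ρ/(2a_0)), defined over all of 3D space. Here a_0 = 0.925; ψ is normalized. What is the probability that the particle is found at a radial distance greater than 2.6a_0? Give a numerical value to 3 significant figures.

P = ∫ |ψ|² 4πρ² dρ over ρ > 2.6a_0.
The full normalization integral is A²·[8·π·a_0^3] = 1, fixing A².
Let u = ρ/a_0; then A², 4π and the length scale all cancel, so P = ∫_{2.6}^{∞} u^2·(1 - u/2)^2·e^(-u) du ÷ ∫_{0}^{∞} u^2·(1 - u/2)^2·e^(-u) du.
Using ∫ u^2·(1 - u/2)^2·e^(-u) du = -(u^4/4 + u^2 + 2·u + 2)·e^(-u), the numerator is ≈ 1.8854 and the denominator is 2.
The region integral divided by the full integral gives P = 0.9427.

P ≈ 0.943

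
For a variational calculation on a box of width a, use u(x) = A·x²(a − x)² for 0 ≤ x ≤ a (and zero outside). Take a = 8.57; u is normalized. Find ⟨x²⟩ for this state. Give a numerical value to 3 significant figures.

⟨x^2⟩ ≈ 20.0

By definition ⟨x²⟩ = ∫ x^2 |u(x)|² dx.
Since the A² factors cancel between numerator and denominator, ⟨x²⟩ = 3·a^2/11.
With a = 8.57, ⟨x^2⟩ = 20.03.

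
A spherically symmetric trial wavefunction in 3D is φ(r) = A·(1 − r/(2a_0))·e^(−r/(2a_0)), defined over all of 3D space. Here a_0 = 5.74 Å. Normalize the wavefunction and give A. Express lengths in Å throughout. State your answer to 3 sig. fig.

Require ∫ |φ|² 4πr² dr = 1 over the whole domain.
Recall ∫₀^∞ r^m e^(−r/β) dr = m!·β^(m+1), ∫|φ|² 4πr² dr = A²·(8·π·a_0^3).
Substituting a_0 = 5.74 gives A² = 0.0002104, so A = 0.01450.

A ≈ 0.0145 Å^(-3/2)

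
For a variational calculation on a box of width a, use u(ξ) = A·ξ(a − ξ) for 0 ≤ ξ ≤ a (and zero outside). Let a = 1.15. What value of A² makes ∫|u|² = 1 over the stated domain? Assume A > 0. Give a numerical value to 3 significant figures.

A^2 ≈ 14.9

Require ∫ |u|² dξ = 1 over the whole domain.
Carrying out the integral gives A² · a^5/30.
So A² = (a^5/30)^(−1).
Plugging in a = 1.15 yields A = 3.862.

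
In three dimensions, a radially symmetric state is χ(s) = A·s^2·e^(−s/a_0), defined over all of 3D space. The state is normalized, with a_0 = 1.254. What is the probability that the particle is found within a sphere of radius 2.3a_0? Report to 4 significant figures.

P ≈ 0.1820

With dV = 4πs²ds, the probability is ∫|χ|² dV over s ≤ 2.3a_0.
The full normalization integral is A²·[45·π·a_0^7/2] = 1, fixing A².
Let u = s/a_0; then A², 4π and the length scale all cancel, so P = ∫_{0}^{2.3} u^6·e^(-2·u) du ÷ ∫_{0}^{∞} u^6·e^(-2·u) du.
With ∫ u^6·e^(-2·u) du = -(4·u^6 + 12·u^5 + 30·u^4 + 60·u^3 + 90·u^2 + 90·u + 45)·e^(-2·u)/8 + C, the region integral is ≈ 1.02359 and the full one is 45/8.
This evaluates to P = 0.18197.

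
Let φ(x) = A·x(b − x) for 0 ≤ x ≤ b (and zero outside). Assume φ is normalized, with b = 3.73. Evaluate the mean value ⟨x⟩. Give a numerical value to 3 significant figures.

The expectation value is the |φ|²-weighted average of x: ∫ x|φ|² dx.
Expanding the polynomial and integrating term by term, since the A² factors cancel between numerator and denominator, ⟨x⟩ = b/2.
With b = 3.73, ⟨x⟩ = 1.865.

⟨x⟩ ≈ 1.87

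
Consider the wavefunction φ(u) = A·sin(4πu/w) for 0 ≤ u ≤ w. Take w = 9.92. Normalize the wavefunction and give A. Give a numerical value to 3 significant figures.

A ≈ 0.449

The normalization condition is ∫|φ|² du = 1 from 0 to w.
The integral (without the A² prefactor) comes out to w/2.
Hence A² = 1/[w/2].
Plugging in w = 9.92 yields A = 0.4490.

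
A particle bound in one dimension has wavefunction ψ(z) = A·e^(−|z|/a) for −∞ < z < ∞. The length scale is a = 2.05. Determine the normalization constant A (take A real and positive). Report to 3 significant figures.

We need A² ∫|f|² dz = 1, taking the integral from −∞ to ∞.
Carrying out the integral gives A² · a.
So A² = (a)^(−1).
Plugging in a = 2.05 yields A = 0.6984.

A ≈ 0.698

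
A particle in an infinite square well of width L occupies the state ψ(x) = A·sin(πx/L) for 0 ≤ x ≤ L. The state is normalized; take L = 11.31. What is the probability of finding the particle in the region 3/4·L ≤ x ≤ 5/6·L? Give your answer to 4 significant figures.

The probability is P = ∫ |ψ|² dx over [3/4·L, 5/6·L].
Since A² = 1/(L/2), this is the region integral divided by the full normalization integral.
Substituting u = x/L, A² and the length scale cancel in the ratio: P = ∫_{3/4}^{5/6} sin(π·u)^2 du / ∫_{0}^{1} sin(π·u)^2 du.
Using ∫ sin(π·u)^2 du = u/2 - sin(2·π·u)/(4·π), the numerator is -1/(4·π) + 1/24 + √(3)/(8·π) and the denominator is 1/2.
Evaluating gives P = (-6 + π + 3·√(3))/(12·π).

P ≈ 0.06201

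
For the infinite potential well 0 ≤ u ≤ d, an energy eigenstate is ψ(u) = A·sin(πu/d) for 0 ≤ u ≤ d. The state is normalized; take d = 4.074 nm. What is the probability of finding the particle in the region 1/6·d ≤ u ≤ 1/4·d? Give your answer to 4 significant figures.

|ψ|² is the probability density, so P = ∫_{1/6·d}^{1/4·d} |ψ|² du.
With A² fixed by ∫|ψ|² = 1, i.e. A² = (d/2)^(−1), substitute and integrate.
Substituting t = u/d, A² and the length scale cancel in the ratio: P = ∫_{1/6}^{1/4} sin(π·t)^2 dt / ∫_{0}^{1} sin(π·t)^2 dt.
An antiderivative of sin(π·t)^2 is t/2 - sin(2·π·t)/(4·π); evaluating from 1/6 to 1/4 gives -1/(4·π) + 1/24 + √(3)/(8·π), while the full integral is 1/2.
This works out to P = (-6 + π + 3·√(3))/(12·π).

P ≈ 0.06201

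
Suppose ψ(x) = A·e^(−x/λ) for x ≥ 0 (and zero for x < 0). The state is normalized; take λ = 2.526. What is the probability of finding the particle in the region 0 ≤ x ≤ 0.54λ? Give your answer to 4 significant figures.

The probability is P = ∫ |ψ|² dx over [0, 0.54λ].
With A² fixed by ∫|ψ|² = 1, i.e. A² = (λ/2)^(−1), substitute and integrate.
Let u = x/λ; then A² and the length scale cancel, so P = ∫_{0}^{0.54} e^(-2·u) du ÷ ∫_{0}^{∞} e^(-2·u) du.
Using ∫ e^(-2·u) du = -e^(-2·u)/2, the numerator is 1/2 - e^(-27/25)/2 and the denominator is 1/2.
The result is P = 0.66040.

P ≈ 0.6604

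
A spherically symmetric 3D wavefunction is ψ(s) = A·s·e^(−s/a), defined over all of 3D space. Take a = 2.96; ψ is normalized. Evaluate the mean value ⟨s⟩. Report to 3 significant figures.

By definition ⟨s⟩ = ∫ s |ψ(s)|² 4πs² ds.
Recall ∫₀^∞ s^m e^(−s/β) ds = m!·β^(m+1), evaluating both integrals, ⟨s⟩ = 5·a/2.
Putting a = 2.96 gives 7.400.

⟨s⟩ ≈ 7.40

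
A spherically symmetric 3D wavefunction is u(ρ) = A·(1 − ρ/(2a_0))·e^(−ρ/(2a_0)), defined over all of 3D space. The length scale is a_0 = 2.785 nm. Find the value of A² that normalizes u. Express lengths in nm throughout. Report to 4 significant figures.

Require ∫ |u|² 4πρ² dρ = 1 over the whole domain.
In 3D with spherical symmetry the volume element is 4πρ² dρ.
With ∫₀^∞ ρ^4 e^(−αρ) dρ = 4!/α^5, with u = A·(1 − ρ/(2a_0))·e^(−ρ/(2a_0)), the integral evaluates to A²·[8·π·a_0^3].
With a_0 = 2.785: A² = 0.0018420 and A = 0.042918.

A^2 ≈ 0.001842 nm^(-3)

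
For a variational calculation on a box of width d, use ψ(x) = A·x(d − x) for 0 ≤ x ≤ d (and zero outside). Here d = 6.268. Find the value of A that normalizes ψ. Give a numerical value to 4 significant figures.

We need A² ∫|f|² dx = 1, taking the integral from 0 to d.
Expanding the polynomial and integrating term by term, carrying out the integral gives A² · d^5/30.
Hence A² = 1/[d^5/30].
Substituting d = 6.268 gives A² = 0.0031008, so A = 0.055685.

A ≈ 0.05568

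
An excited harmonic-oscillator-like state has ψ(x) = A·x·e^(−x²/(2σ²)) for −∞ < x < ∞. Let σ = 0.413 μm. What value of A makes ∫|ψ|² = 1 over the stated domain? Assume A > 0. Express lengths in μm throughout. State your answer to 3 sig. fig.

A ≈ 4.00 μm^(-3/2)

Normalization requires ∫|ψ|² dx = 1, integrated from −∞ to ∞.
Using the Gaussian integral ∫_{−∞}^{∞} e^(−αx²) dx = √(π/α), with ψ = A·x·e^(−x²/(2σ²)), the integral evaluates to A²·[√(π)·σ^3/2].
Hence A² = 1/[√(π)·σ^3/2].
Plugging in σ = 0.413 yields A = 4.002.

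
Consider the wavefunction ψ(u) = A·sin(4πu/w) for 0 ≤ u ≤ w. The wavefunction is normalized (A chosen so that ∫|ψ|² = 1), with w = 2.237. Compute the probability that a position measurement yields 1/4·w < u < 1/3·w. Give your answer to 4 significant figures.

P ≈ 0.04888

P = ∫_{1/4·w}^{1/3·w} |ψ(u)|² du.
With A² fixed by ∫|ψ|² = 1, i.e. A² = (w/2)^(−1), substitute and integrate.
Let t = u/w; then A² and the length scale cancel, so P = ∫_{1/4}^{1/3} sin(4·π·t)^2 dt ÷ ∫_{0}^{1} sin(4·π·t)^2 dt.
An antiderivative of sin(4·π·t)^2 is t/2 - sin(4·π·t)·cos(4·π·t)/(8·π); evaluating from 1/4 to 1/3 gives -√(3)/(32·π) + 1/24, while the full integral is 1/2.
This works out to P = (-√(3)/16 + π/12)/π.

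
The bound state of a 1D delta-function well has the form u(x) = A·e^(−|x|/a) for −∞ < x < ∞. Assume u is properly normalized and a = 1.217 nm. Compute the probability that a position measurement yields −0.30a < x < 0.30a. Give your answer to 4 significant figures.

P ≈ 0.4512

The probability is P = ∫ |u|² dx over [−0.30a, 0.30a].
Since A² = 1/(a), this is the region integral divided by the full normalization integral.
By symmetry take twice the x ≥ 0 contribution in numerator and denominator; the 2's cancel. Substituting t = x/a, A² and the length scale cancel in the ratio: P = ∫_{0}^{0.30} e^(-2·t) dt / ∫_{0}^{∞} e^(-2·t) dt.
Using ∫ e^(-2·t) dt = -e^(-2·t)/2, the numerator is 1/2 - e^(-3/5)/2 and the denominator is 1/2.
This works out to P = 0.45119.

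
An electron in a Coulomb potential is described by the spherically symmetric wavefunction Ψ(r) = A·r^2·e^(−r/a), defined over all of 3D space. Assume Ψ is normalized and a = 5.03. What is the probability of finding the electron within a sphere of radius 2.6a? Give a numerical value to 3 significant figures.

P ≈ 0.268

With dV = 4πr²dr, the probability is ∫|Ψ|² dV over r ≤ 2.6a.
Normalization gives A² = 1/(45·π·a^7/2).
Substituting u = r/a, A², 4π and the length scale all cancel in the ratio: P = ∫_{0}^{2.6} u^6·e^(-2·u) du / ∫_{0}^{∞} u^6·e^(-2·u) du.
With ∫ u^6·e^(-2·u) du = -(4·u^6 + 12·u^5 + 30·u^4 + 60·u^3 + 90·u^2 + 90·u + 45)·e^(-2·u)/8 + C, the region integral is ≈ 1.5053 and the full one is 45/8.
This evaluates to P = 0.2676.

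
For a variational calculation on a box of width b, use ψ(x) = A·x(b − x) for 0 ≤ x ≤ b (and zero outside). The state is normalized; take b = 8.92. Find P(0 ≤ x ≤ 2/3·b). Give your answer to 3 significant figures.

P ≈ 0.790

The probability is P = ∫ |ψ|² dx over [0, 2/3·b].
Since A² = 1/(b^5/30), this is the region integral divided by the full normalization integral.
Substituting u = x/b, A² and the length scale cancel in the ratio: P = ∫_{0}^{2/3} u^2·(1 - u)^2 du / ∫_{0}^{1} u^2·(1 - u)^2 du.
Using ∫ u^2·(1 - u)^2 du = u^3·(6·u^2 - 15·u + 10)/30, the numerator is 32/1215 and the denominator is 1/30.
Taking the ratio, P = 64/81.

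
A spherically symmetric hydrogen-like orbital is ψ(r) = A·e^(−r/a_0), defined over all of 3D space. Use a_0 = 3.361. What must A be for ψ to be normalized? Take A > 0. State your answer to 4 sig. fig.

We need A² ∫|f|² 4πr² dr = 1, taking the integral from 0 to ∞.
(Spherical symmetry: dV = 4πr² dr.)
With ψ = A·e^(−r/a_0), the integral evaluates to A²·[π·a_0^3].
Hence A² = 1/[π·a_0^3].
Substituting a_0 = 3.361 gives A² = 0.0083839, so A = 0.091563.

A ≈ 0.09156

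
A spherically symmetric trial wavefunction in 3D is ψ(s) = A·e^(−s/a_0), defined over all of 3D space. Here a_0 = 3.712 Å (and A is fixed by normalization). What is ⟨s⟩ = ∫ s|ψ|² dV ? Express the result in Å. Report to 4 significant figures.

⟨s⟩ ≈ 5.568 Å

⟨s⟩ = ∫ s |ψ|² 4πs² ds over the full domain.
Since the A² factors cancel between numerator and denominator, ⟨s⟩ = 3·a_0/2.
Putting a_0 = 3.712 gives 5.5680.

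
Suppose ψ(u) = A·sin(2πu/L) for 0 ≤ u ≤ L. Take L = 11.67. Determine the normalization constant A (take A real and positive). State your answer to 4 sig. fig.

A ≈ 0.4140

We need A² ∫|f|² du = 1, taking the integral from 0 to L.
With ∫₀^L sin²(nπu/L) du = L/2, carrying out the integral gives A² · L/2.
So A² = (L/2)^(−1).
Substituting L = 11.67 gives A² = 0.17138, so A = 0.41398.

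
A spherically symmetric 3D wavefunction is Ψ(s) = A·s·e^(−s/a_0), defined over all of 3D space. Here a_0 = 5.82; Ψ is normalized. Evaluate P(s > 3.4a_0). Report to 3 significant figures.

P ≈ 0.192

With dV = 4πs²ds, the probability is ∫|Ψ|² dV over s > 3.4a_0.
A² is fixed by ∫₀^∞ 4πs²|Ψ|² ds = 1, i.e. A² = (3·π·a_0^5)^(−1).
In terms of u = s/a_0 (A², 4π and the length scale all cancel between numerator and denominator), P = [∫_{3.4}^{∞} u^4·e^(-2·u) du] / [∫_{0}^{∞} u^4·e^(-2·u) du].
An antiderivative of u^4·e^(-2·u) is -(u^4/2 + u^3 + 3·u^2/2 + 3·u/2 + 3/4)·e^(-2·u); evaluating from 3.4 to ∞ gives ≈ 0.14402, while the full integral is 3/4.
The region integral divided by the full integral gives P = 0.1920.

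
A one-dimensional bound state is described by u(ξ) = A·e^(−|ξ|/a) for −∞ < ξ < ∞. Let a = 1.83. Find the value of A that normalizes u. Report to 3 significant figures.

A ≈ 0.739

The normalization condition is ∫|u|² dξ = 1 from −∞ to ∞.
∫|u|² dξ = A²·(a).
Hence A² = 1/[a].
Substituting a = 1.83 gives A² = 0.5464, so A = 0.7392.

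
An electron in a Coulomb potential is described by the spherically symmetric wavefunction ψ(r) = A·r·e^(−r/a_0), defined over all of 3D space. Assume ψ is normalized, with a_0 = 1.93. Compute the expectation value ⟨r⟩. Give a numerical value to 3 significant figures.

By definition ⟨r⟩ = ∫ r |ψ(r)|² 4πr² dr.
Recall ∫₀^∞ r^m e^(−r/β) dr = m!·β^(m+1), since the A² factors cancel between numerator and denominator, ⟨r⟩ = 5·a_0/2.
With a_0 = 1.93, ⟨r⟩ = 4.825.

⟨r⟩ ≈ 4.83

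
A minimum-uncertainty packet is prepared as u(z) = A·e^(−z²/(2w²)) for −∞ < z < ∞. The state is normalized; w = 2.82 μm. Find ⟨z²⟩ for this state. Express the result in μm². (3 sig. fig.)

The expectation value is the |u|²-weighted average of z^2: ∫ z^2|u|² dz.
Since the A² factors cancel between numerator and denominator, ⟨z²⟩ = w^2/2.
With w = 2.82, ⟨z^2⟩ = 3.976.

⟨z^2⟩ ≈ 3.98 μm^2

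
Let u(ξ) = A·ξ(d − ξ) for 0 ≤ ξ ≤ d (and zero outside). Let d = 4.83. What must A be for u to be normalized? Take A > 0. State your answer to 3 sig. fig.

A ≈ 0.107

Normalization requires ∫|u|² dξ = 1, integrated from 0 to d.
Expanding the polynomial and integrating term by term, with u = A·ξ(d − ξ), the integral evaluates to A²·[d^5/30].
Setting this equal to 1 gives A² = 1/(d^5/30).
Plugging in d = 4.83 yields A = 0.1068.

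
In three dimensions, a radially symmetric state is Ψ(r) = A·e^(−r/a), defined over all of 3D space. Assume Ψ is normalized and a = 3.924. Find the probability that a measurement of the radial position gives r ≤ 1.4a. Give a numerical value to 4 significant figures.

P = ∫ |Ψ|² 4πr² dr over r ≤ 1.4a.
The full normalization integral is A²·[π·a^3] = 1, fixing A².
Let u = r/a; then A², 4π and the length scale all cancel, so P = ∫_{0}^{1.4} u^2·e^(-2·u) du ÷ ∫_{0}^{∞} u^2·e^(-2·u) du.
With ∫ u^2·e^(-2·u) du = -(2·u^2 + 2·u + 1)·e^(-2·u)/4 + C, the region integral is 1/4 - 193·e^(-14/5)/100 and the full one is 1/4.
The region integral divided by the full integral gives P = 0.53055.

P ≈ 0.5305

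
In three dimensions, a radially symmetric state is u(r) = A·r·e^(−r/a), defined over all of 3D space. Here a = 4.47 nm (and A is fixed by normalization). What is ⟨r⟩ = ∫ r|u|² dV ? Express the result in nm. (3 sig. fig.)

⟨r⟩ = ∫ r |u|² 4πr² dr over the full domain.
With ∫₀^∞ r^5 e^(−αr) dr = 5!/α^6, the ratio of the moment integral to the normalization integral gives ⟨r⟩ = 5·a/2.
With a = 4.47, ⟨r⟩ = 11.18.

⟨r⟩ ≈ 11.2 nm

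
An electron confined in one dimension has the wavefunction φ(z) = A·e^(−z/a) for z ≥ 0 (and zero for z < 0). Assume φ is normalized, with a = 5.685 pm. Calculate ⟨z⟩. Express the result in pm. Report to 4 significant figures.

By definition ⟨z⟩ = ∫ z |φ(z)|² dz.
Evaluating both integrals, ⟨z⟩ = a/2.
With a = 5.685, ⟨z⟩ = 2.8425.

⟨z⟩ ≈ 2.843 pm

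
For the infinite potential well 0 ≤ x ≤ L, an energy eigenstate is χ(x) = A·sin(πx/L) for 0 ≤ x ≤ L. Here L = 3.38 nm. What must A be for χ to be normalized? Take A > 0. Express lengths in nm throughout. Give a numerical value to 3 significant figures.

A ≈ 0.769 nm^(-1/2)

Require ∫ |χ|² dx = 1 over the whole domain.
Using sin²θ = (1 − cos 2θ)/2, ∫|χ|² dx = A²·(L/2).
Substituting L = 3.38 gives A² = 0.5917, so A = 0.7692.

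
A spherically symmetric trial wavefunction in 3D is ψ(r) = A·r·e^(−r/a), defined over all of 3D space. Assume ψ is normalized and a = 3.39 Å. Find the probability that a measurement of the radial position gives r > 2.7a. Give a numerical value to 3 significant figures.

With dV = 4πr²dr, the probability is ∫|ψ|² dV over r > 2.7a.
Normalization gives A² = 1/(3·π·a^5).
In terms of u = r/a (A², 4π and the length scale all cancel between numerator and denominator), P = [∫_{2.7}^{∞} u^4·e^(-2·u) du] / [∫_{0}^{∞} u^4·e^(-2·u) du].
Using ∫ u^4·e^(-2·u) du = -(u^4/2 + u^3 + 3·u^2/2 + 3·u/2 + 3/4)·e^(-2·u), the numerator is ≈ 0.27998 and the denominator is 3/4.
Taking the ratio yields P = 0.3733.

P ≈ 0.373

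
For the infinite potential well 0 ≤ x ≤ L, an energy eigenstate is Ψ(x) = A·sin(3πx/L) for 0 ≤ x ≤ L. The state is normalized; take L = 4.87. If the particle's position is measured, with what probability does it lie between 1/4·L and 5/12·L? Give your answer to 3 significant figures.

|Ψ|² is the probability density, so P = ∫_{1/4·L}^{5/12·L} |Ψ|² dx.
The normalization integral ∫|Ψ|²dx over the whole domain equals L/2·A², and A² cancels in the ratio.
Let u = x/L; then A² and the length scale cancel, so P = ∫_{1/4}^{5/12} sin(3·π·u)^2 du ÷ ∫_{0}^{1} sin(3·π·u)^2 du.
Using ∫ sin(3·π·u)^2 du = u/2 - sin(6·π·u)/(12·π), the numerator is 1/12 - 1/(6·π) and the denominator is 1/2.
Evaluating gives P = (-2 + π)/(6·π).

P ≈ 0.0606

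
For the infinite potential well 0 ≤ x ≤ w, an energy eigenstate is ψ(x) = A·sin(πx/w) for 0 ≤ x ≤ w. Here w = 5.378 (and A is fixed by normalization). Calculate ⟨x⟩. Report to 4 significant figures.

⟨x⟩ ≈ 2.689

By definition ⟨x⟩ = ∫ x |ψ(x)|² dx.
Since the A² factors cancel between numerator and denominator, ⟨x⟩ = w/2.
Putting w = 5.378 gives 2.6890.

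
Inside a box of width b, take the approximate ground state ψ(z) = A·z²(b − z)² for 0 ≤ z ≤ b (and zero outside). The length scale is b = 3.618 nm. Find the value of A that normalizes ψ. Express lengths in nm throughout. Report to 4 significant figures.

We need A² ∫|f|² dz = 1, taking the integral from 0 to b.
Expanding the polynomial and integrating term by term, carrying out the integral gives A² · b^9/630.
Setting this equal to 1 gives A² = 1/(b^9/630).
Plugging in b = 3.618 yields A = 0.077013.

A ≈ 0.07701 nm^(-9/2)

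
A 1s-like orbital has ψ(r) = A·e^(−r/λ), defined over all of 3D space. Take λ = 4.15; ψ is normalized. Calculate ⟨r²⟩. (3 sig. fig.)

⟨r^2⟩ ≈ 51.7

The expectation value is the |ψ|²-weighted average of r^2: ∫ r^2|ψ|² 4πr² dr.
Using ∫₀^∞ rⁿ e^(−αr) dr = n!/αⁿ⁺¹, since the A² factors cancel between numerator and denominator, ⟨r²⟩ = 3·λ^2.
With λ = 4.15, ⟨r^2⟩ = 51.67.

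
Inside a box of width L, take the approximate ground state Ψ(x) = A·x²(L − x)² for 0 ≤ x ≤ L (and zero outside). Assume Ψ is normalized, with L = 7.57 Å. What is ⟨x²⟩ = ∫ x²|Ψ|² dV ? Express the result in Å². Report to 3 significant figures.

⟨x²⟩ = ∫ x^2 |Ψ|² dx over the full domain.
Expanding the polynomial and integrating term by term, evaluating both integrals, ⟨x²⟩ = 3·L^2/11.
Putting L = 7.57 gives 15.63.

⟨x^2⟩ ≈ 15.6 Å^2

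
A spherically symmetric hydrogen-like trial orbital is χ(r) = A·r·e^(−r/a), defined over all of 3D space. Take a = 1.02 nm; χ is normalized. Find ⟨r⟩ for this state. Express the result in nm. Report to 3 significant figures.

⟨r⟩ ≈ 2.55 nm

By definition ⟨r⟩ = ∫ r |χ(r)|² 4πr² dr.
Since the A² factors cancel between numerator and denominator, ⟨r⟩ = 5·a/2.
Putting a = 1.02 gives 2.550.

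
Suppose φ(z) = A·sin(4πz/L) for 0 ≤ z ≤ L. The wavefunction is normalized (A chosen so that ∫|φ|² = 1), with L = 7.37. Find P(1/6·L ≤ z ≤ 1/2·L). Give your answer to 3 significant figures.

|φ|² is the probability density, so P = ∫_{1/6·L}^{1/2·L} |φ|² dz.
The normalization integral ∫|φ|²dz over the whole domain equals L/2·A², and A² cancels in the ratio.
Substituting u = z/L, A² and the length scale cancel in the ratio: P = ∫_{1/6}^{1/2} sin(4·π·u)^2 du / ∫_{0}^{1} sin(4·π·u)^2 du.
An antiderivative of sin(4·π·u)^2 is u/2 - sin(4·π·u)·cos(4·π·u)/(8·π); evaluating from 1/6 to 1/2 gives -√(3)/(32·π) + 1/6, while the full integral is 1/2.
The result is P = (-√(3)/16 + π/3)/π.

P ≈ 0.299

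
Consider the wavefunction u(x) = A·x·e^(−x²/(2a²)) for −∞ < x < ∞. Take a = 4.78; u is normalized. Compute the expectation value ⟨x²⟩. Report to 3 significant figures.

The expectation value is the |u|²-weighted average of x^2: ∫ x^2|u|² dx.
Differentiating ∫e^(−αx²) dx = √(π/α) under α to get the higher moments, evaluating both integrals, ⟨x²⟩ = 3·a^2/2.
Putting a = 4.78 gives 34.27.

⟨x^2⟩ ≈ 34.3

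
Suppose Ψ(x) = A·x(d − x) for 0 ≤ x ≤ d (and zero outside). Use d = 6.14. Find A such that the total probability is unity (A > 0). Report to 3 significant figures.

We need A² ∫|f|² dx = 1, taking the integral from 0 to d.
Expanding the polynomial and integrating term by term, ∫|Ψ|² dx = A²·(d^5/30).
Substituting d = 6.14 gives A² = 0.003438, so A = 0.05863.

A ≈ 0.0586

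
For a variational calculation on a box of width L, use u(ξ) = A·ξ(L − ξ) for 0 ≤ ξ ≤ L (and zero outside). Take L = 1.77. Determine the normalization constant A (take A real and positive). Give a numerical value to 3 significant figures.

The normalization condition is ∫|u|² dξ = 1 from 0 to L.
∫|u|² dξ = A²·(L^5/30).
Setting this equal to 1 gives A² = 1/(L^5/30).
Substituting L = 1.77 gives A² = 1.727, so A = 1.314.

A ≈ 1.31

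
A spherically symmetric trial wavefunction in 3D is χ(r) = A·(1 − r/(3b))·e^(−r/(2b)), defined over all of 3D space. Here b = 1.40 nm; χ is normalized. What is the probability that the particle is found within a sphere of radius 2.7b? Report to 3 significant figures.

P ≈ 0.352

With dV = 4πr²dr, the probability is ∫|χ|² dV over r ≤ 2.7b.
Normalization gives A² = 1/(8·π·b^3/3).
In terms of u = r/b (A², 4π and the length scale all cancel between numerator and denominator), P = [∫_{0}^{2.7} u^2·(1 - u/3)^2·e^(-u) du] / [∫_{0}^{∞} u^2·(1 - u/3)^2·e^(-u) du].
An antiderivative of u^2·(1 - u/3)^2·e^(-u) is (-u^4 + 2·u^3 - 3·u^2 - 6·u - 6)·e^(-u)/9; evaluating from 0 to 2.7 gives ≈ 0.23470, while the full integral is 2/3.
The region integral divided by the full integral gives P = 0.3520.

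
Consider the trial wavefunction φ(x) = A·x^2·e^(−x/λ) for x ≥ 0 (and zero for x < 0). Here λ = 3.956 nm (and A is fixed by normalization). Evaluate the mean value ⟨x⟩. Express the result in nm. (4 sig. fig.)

By definition ⟨x⟩ = ∫ x |φ(x)|² dx.
With ∫₀^∞ x^5 e^(−αx) dx = 5!/α^6, the ratio of the moment integral to the normalization integral gives ⟨x⟩ = 5·λ/2.
With λ = 3.956, ⟨x⟩ = 9.8900.

⟨x⟩ ≈ 9.890 nm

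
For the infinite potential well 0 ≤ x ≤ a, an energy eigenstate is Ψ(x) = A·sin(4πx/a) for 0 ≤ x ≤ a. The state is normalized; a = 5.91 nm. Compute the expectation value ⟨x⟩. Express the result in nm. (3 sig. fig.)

The expectation value is the |Ψ|²-weighted average of x: ∫ x|Ψ|² dx.
The ratio of the moment integral to the normalization integral gives ⟨x⟩ = a/2.
Putting a = 5.91 gives 2.955.

⟨x⟩ ≈ 2.96 nm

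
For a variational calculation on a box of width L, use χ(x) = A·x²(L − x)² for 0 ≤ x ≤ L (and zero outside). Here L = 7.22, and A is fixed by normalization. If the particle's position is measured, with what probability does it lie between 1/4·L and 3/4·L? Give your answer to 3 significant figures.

P = ∫_{1/4·L}^{3/4·L} |χ(x)|² dx.
The normalization integral ∫|χ|²dx over the whole domain equals L^9/630·A², and A² cancels in the ratio.
Let u = x/L; then A² and the length scale cancel, so P = ∫_{1/4}^{3/4} u^4·(1 - u)^4 du ÷ ∫_{0}^{1} u^4·(1 - u)^4 du.
Using ∫ u^4·(1 - u)^4 du = u^5·(70·u^4 - 315·u^3 + 540·u^2 - 420·u + 126)/630, the numerator is ≈ 0.0014320 and the denominator is 1/630.
This works out to P = 0.9021.

P ≈ 0.902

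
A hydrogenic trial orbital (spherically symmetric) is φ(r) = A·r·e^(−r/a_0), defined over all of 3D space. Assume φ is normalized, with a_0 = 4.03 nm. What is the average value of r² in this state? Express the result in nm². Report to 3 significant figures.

⟨r^2⟩ ≈ 122 nm^2

The expectation value is the |φ|²-weighted average of r^2: ∫ r^2|φ|² 4πr² dr.
With ∫₀^∞ r^6 e^(−αr) dr = 6!/α^7, since the A² factors cancel between numerator and denominator, ⟨r²⟩ = 15·a_0^2/2.
Putting a_0 = 4.03 gives 121.8.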